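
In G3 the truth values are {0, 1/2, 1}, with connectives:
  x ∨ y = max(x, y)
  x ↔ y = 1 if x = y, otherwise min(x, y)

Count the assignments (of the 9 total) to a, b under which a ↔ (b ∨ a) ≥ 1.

a = 0, b = 0 ↦ 1  ≥
a = 0, b = 1/2 ↦ 0  <
a = 0, b = 1 ↦ 0  <
a = 1/2, b = 0 ↦ 1  ≥
a = 1/2, b = 1/2 ↦ 1  ≥
a = 1/2, b = 1 ↦ 1/2  <
a = 1, b = 0 ↦ 1  ≥
a = 1, b = 1/2 ↦ 1  ≥
a = 1, b = 1 ↦ 1  ≥
So 6 of the 9 assignments meet the threshold.

6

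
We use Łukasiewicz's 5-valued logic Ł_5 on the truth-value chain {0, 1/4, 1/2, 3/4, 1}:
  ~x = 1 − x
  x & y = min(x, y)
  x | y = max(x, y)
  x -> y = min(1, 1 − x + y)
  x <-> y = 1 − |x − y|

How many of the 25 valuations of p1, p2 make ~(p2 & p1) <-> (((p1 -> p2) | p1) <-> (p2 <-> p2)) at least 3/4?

16

value 1: 8 assignments (counts)
value 3/4: 8 assignments (counts)
value 1/2: 5 assignments
value 1/4: 3 assignments
value 0: 1 assignment
So 16 of the 25 assignments meet the threshold.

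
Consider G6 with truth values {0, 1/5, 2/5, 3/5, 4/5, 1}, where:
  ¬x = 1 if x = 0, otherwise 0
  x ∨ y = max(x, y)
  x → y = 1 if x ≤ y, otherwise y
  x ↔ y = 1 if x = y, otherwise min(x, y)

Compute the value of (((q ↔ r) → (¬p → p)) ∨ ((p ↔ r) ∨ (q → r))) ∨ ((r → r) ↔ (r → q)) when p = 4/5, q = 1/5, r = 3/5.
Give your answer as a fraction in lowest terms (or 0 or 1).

q ↔ r = 1/5 ↔ 3/5 = 1/5
¬p = ¬4/5 = 0
¬p → p = 0 → 4/5 = 1
(q ↔ r) → (¬p → p) = 1/5 → 1 = 1
p ↔ r = 4/5 ↔ 3/5 = 3/5
q → r = 1/5 → 3/5 = 1
(p ↔ r) ∨ (q → r) = 3/5 ∨ 1 = 1
((q ↔ r) → (¬p → p)) ∨ ((p ↔ r) ∨ (q → r)) = 1 ∨ 1 = 1
r → r = 3/5 → 3/5 = 1
r → q = 3/5 → 1/5 = 1/5
(r → r) ↔ (r → q) = 1 ↔ 1/5 = 1/5
(((q ↔ r) → (¬p → p)) ∨ ((p ↔ r) ∨ (q → r))) ∨ ((r → r) ↔ (r → q)) = 1 ∨ 1/5 = 1

1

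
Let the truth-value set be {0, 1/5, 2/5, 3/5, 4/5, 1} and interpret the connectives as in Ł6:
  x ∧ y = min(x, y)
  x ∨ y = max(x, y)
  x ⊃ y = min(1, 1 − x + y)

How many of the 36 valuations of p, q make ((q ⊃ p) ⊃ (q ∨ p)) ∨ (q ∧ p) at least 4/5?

24

value 1: 17 assignments (counts)
value 4/5: 7 assignments (counts)
value 3/5: 5 assignments
value 2/5: 4 assignments
value 1/5: 2 assignments
value 0: 1 assignment
So 24 of the 36 assignments meet the threshold.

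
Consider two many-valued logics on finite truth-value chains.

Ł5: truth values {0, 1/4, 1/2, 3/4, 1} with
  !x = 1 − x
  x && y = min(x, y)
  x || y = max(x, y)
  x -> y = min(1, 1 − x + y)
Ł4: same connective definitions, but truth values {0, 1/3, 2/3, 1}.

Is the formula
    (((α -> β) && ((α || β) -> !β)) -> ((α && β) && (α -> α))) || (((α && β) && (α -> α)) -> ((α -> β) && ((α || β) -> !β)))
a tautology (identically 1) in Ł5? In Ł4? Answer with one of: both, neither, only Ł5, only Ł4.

In Ł5: every assignment gives 1 — tautology.
In Ł4: every assignment gives 1 — tautology.

both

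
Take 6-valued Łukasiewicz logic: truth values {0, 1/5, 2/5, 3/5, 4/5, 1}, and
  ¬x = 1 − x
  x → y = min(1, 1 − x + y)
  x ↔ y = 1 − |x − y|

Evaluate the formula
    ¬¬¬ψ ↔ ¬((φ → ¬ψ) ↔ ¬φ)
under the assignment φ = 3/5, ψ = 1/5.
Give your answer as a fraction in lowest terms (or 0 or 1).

4/5

¬ψ = ¬1/5 = 4/5
¬¬ψ = ¬4/5 = 1/5
¬¬¬ψ = ¬1/5 = 4/5
¬ψ = ¬1/5 = 4/5
φ → ¬ψ = 3/5 → 4/5 = 1
¬φ = ¬3/5 = 2/5
(φ → ¬ψ) ↔ ¬φ = 1 ↔ 2/5 = 2/5
¬((φ → ¬ψ) ↔ ¬φ) = ¬2/5 = 3/5
¬¬¬ψ ↔ ¬((φ → ¬ψ) ↔ ¬φ) = 4/5 ↔ 3/5 = 4/5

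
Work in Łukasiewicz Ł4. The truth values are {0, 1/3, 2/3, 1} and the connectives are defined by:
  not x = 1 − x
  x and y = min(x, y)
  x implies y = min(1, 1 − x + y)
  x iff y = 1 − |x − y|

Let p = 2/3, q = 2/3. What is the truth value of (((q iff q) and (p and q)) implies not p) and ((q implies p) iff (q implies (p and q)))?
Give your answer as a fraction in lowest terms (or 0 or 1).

q iff q = 2/3 iff 2/3 = 1
p and q = 2/3 and 2/3 = 2/3
(q iff q) and (p and q) = 1 and 2/3 = 2/3
not p = not 2/3 = 1/3
((q iff q) and (p and q)) implies not p = 2/3 implies 1/3 = 2/3
q implies p = 2/3 implies 2/3 = 1
p and q = 2/3 and 2/3 = 2/3
q implies (p and q) = 2/3 implies 2/3 = 1
(q implies p) iff (q implies (p and q)) = 1 iff 1 = 1
(((q iff q) and (p and q)) implies not p) and ((q implies p) iff (q implies (p and q))) = 2/3 and 1 = 2/3

2/3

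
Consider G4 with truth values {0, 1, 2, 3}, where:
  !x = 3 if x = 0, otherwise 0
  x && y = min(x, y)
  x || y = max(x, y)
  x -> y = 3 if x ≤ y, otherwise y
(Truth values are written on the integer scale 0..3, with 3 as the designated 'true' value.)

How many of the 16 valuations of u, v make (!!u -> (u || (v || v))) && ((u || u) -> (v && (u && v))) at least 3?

u = 0, v = 0 ↦ 3  ≥
u = 0, v = 1 ↦ 3  ≥
u = 0, v = 2 ↦ 3  ≥
u = 0, v = 3 ↦ 3  ≥
u = 1, v = 0 ↦ 0  <
u = 1, v = 1 ↦ 1  <
u = 1, v = 2 ↦ 2  <
u = 1, v = 3 ↦ 3  ≥
u = 2, v = 0 ↦ 0  <
u = 2, v = 1 ↦ 1  <
u = 2, v = 2 ↦ 2  <
u = 2, v = 3 ↦ 3  ≥
u = 3, v = 0 ↦ 0  <
u = 3, v = 1 ↦ 1  <
u = 3, v = 2 ↦ 2  <
u = 3, v = 3 ↦ 3  ≥
So 7 of the 16 assignments meet the threshold.

7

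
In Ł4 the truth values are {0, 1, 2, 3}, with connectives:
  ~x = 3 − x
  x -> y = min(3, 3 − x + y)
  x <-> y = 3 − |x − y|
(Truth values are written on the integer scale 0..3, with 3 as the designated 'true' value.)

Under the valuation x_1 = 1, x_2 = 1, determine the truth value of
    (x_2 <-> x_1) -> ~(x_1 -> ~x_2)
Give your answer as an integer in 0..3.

0

x_2 <-> x_1 = 1 <-> 1 = 3
~x_2 = ~1 = 2
x_1 -> ~x_2 = 1 -> 2 = 3
~(x_1 -> ~x_2) = ~3 = 0
(x_2 <-> x_1) -> ~(x_1 -> ~x_2) = 3 -> 0 = 0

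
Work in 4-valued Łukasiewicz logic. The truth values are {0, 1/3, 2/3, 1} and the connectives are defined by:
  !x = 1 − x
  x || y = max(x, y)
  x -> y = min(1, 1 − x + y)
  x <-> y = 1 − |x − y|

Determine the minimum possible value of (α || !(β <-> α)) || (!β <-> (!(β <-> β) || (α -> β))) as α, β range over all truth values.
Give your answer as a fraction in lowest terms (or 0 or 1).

Take α = 1/3, β = 2/3:
β <-> α = 2/3 <-> 1/3 = 2/3
!(β <-> α) = !2/3 = 1/3
α || !(β <-> α) = 1/3 || 1/3 = 1/3
!β = !2/3 = 1/3
β <-> β = 2/3 <-> 2/3 = 1
!(β <-> β) = !1 = 0
α -> β = 1/3 -> 2/3 = 1
!(β <-> β) || (α -> β) = 0 || 1 = 1
!β <-> (!(β <-> β) || (α -> β)) = 1/3 <-> 1 = 1/3
(α || !(β <-> α)) || (!β <-> (!(β <-> β) || (α -> β))) = 1/3 || 1/3 = 1/3
No assignment yields a value below 1/3, so this is the minimum.

1/3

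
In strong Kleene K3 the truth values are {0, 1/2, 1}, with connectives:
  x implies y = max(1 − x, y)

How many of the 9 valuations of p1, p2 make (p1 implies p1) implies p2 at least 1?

p1 = 0, p2 = 0 ↦ 0  <
p1 = 0, p2 = 1/2 ↦ 1/2  <
p1 = 0, p2 = 1 ↦ 1  ≥
p1 = 1/2, p2 = 0 ↦ 1/2  <
p1 = 1/2, p2 = 1/2 ↦ 1/2  <
p1 = 1/2, p2 = 1 ↦ 1  ≥
p1 = 1, p2 = 0 ↦ 0  <
p1 = 1, p2 = 1/2 ↦ 1/2  <
p1 = 1, p2 = 1 ↦ 1  ≥
So 3 of the 9 assignments meet the threshold.

3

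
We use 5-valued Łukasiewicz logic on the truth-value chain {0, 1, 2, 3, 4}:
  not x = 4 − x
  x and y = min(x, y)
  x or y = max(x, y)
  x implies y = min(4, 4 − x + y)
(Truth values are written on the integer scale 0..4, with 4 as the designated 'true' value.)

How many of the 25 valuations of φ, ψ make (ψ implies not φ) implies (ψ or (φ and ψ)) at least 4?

value 4: 9 assignments (counts)
value 3: 3 assignments
value 2: 4 assignments
value 1: 4 assignments
value 0: 5 assignments
So 9 of the 25 assignments meet the threshold.

9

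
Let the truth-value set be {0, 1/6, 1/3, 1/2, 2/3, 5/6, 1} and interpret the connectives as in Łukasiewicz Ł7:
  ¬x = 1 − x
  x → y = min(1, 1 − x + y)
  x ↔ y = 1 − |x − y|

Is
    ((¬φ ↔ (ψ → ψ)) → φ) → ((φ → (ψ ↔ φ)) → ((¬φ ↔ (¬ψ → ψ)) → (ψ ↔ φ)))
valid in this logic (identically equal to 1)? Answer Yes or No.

Counterexample: take φ = 1/2, ψ = 1/6.
¬φ = ¬1/2 = 1/2
ψ → ψ = 1/6 → 1/6 = 1
¬φ ↔ (ψ → ψ) = 1/2 ↔ 1 = 1/2
(¬φ ↔ (ψ → ψ)) → φ = 1/2 → 1/2 = 1
ψ ↔ φ = 1/6 ↔ 1/2 = 2/3
φ → (ψ ↔ φ) = 1/2 → 2/3 = 1
¬φ = ¬1/2 = 1/2
¬ψ = ¬1/6 = 5/6
¬ψ → ψ = 5/6 → 1/6 = 1/3
¬φ ↔ (¬ψ → ψ) = 1/2 ↔ 1/3 = 5/6
ψ ↔ φ = 1/6 ↔ 1/2 = 2/3
(¬φ ↔ (¬ψ → ψ)) → (ψ ↔ φ) = 5/6 → 2/3 = 5/6
(φ → (ψ ↔ φ)) → ((¬φ ↔ (¬ψ → ψ)) → (ψ ↔ φ)) = 1 → 5/6 = 5/6
((¬φ ↔ (ψ → ψ)) → φ) → ((φ → (ψ ↔ φ)) → ((¬φ ↔ (¬ψ → ψ)) → (ψ ↔ φ))) = 1 → 5/6 = 5/6
This gives 5/6 ≠ 1.

No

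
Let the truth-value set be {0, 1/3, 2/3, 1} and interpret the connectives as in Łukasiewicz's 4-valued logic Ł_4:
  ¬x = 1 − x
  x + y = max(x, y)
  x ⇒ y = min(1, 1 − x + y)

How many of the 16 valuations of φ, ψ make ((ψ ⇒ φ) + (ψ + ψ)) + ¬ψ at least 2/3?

16

φ = 0, ψ = 0 ↦ 1  ≥
φ = 0, ψ = 1/3 ↦ 2/3  ≥
φ = 0, ψ = 2/3 ↦ 2/3  ≥
φ = 0, ψ = 1 ↦ 1  ≥
φ = 1/3, ψ = 0 ↦ 1  ≥
φ = 1/3, ψ = 1/3 ↦ 1  ≥
φ = 1/3, ψ = 2/3 ↦ 2/3  ≥
φ = 1/3, ψ = 1 ↦ 1  ≥
φ = 2/3, ψ = 0 ↦ 1  ≥
φ = 2/3, ψ = 1/3 ↦ 1  ≥
φ = 2/3, ψ = 2/3 ↦ 1  ≥
φ = 2/3, ψ = 1 ↦ 1  ≥
φ = 1, ψ = 0 ↦ 1  ≥
φ = 1, ψ = 1/3 ↦ 1  ≥
φ = 1, ψ = 2/3 ↦ 1  ≥
φ = 1, ψ = 1 ↦ 1  ≥
So 16 of the 16 assignments meet the threshold.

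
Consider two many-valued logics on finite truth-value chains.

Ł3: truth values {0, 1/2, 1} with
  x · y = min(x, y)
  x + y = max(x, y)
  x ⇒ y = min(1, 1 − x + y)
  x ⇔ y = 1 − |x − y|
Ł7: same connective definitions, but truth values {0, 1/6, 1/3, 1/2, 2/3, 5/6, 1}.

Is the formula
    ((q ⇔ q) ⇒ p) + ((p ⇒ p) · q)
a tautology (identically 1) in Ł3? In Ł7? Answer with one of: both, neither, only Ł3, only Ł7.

In Ł3: at p = 0, q = 0 the value is 0 — not a tautology.
In Ł7: at p = 0, q = 0 the value is 0 — not a tautology.

neither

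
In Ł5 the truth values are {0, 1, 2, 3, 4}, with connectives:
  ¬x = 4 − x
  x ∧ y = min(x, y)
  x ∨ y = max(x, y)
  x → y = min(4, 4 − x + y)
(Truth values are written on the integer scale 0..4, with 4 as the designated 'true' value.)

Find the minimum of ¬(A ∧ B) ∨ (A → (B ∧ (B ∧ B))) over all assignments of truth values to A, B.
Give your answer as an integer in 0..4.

Take A = 4, B = 2:
A ∧ B = 4 ∧ 2 = 2
¬(A ∧ B) = ¬2 = 2
B ∧ B = 2 ∧ 2 = 2
B ∧ (B ∧ B) = 2 ∧ 2 = 2
A → (B ∧ (B ∧ B)) = 4 → 2 = 2
¬(A ∧ B) ∨ (A → (B ∧ (B ∧ B))) = 2 ∨ 2 = 2
No assignment yields a value below 2, so this is the minimum.

2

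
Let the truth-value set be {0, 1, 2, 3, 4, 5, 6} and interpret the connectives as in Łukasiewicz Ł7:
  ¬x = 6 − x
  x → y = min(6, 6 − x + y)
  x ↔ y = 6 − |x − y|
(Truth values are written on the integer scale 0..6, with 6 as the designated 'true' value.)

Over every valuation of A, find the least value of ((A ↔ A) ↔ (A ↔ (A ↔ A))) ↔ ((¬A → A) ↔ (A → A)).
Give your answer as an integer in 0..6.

3

Take A = 3:
A ↔ A = 3 ↔ 3 = 6
A ↔ A = 3 ↔ 3 = 6
A ↔ (A ↔ A) = 3 ↔ 6 = 3
(A ↔ A) ↔ (A ↔ (A ↔ A)) = 6 ↔ 3 = 3
¬A = ¬3 = 3
¬A → A = 3 → 3 = 6
A → A = 3 → 3 = 6
(¬A → A) ↔ (A → A) = 6 ↔ 6 = 6
((A ↔ A) ↔ (A ↔ (A ↔ A))) ↔ ((¬A → A) ↔ (A → A)) = 3 ↔ 6 = 3
No assignment yields a value below 3, so this is the minimum.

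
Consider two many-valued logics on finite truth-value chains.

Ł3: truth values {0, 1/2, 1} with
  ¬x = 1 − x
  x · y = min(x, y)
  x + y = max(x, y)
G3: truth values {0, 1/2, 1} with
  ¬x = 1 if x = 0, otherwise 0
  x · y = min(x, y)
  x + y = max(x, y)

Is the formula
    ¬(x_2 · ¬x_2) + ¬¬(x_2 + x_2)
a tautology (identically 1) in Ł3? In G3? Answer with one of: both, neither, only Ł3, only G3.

In Ł3: at x_2 = 1/2 the value is 1/2 — not a tautology.
In G3: every assignment gives 1 — tautology.

only G3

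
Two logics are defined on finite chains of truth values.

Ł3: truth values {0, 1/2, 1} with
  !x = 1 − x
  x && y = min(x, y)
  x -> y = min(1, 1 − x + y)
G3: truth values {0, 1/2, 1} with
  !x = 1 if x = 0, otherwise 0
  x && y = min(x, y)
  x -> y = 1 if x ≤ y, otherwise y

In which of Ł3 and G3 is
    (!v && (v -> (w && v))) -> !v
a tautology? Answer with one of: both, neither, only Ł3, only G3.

both

In Ł3: every assignment gives 1 — tautology.
In G3: every assignment gives 1 — tautology.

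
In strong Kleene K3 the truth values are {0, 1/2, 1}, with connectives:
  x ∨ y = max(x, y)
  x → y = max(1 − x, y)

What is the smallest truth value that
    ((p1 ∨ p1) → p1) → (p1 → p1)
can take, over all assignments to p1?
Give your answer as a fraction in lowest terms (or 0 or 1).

1/2

Take p1 = 1/2:
p1 ∨ p1 = 1/2 ∨ 1/2 = 1/2
(p1 ∨ p1) → p1 = 1/2 → 1/2 = 1/2
p1 → p1 = 1/2 → 1/2 = 1/2
((p1 ∨ p1) → p1) → (p1 → p1) = 1/2 → 1/2 = 1/2
No assignment yields a value below 1/2, so this is the minimum.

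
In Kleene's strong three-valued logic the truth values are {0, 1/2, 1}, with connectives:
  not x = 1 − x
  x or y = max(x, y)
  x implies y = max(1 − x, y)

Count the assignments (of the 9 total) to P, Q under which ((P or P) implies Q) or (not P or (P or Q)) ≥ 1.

7

P = 0, Q = 0 ↦ 1  ≥
P = 0, Q = 1/2 ↦ 1  ≥
P = 0, Q = 1 ↦ 1  ≥
P = 1/2, Q = 0 ↦ 1/2  <
P = 1/2, Q = 1/2 ↦ 1/2  <
P = 1/2, Q = 1 ↦ 1  ≥
P = 1, Q = 0 ↦ 1  ≥
P = 1, Q = 1/2 ↦ 1  ≥
P = 1, Q = 1 ↦ 1  ≥
So 7 of the 9 assignments meet the threshold.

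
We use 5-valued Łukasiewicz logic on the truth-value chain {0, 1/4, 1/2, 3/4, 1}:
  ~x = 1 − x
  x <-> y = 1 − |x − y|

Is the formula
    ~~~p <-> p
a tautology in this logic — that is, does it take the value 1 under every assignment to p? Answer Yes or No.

Counterexample: take p = 0.
~p = ~0 = 1
~~p = ~1 = 0
~~~p = ~0 = 1
~~~p <-> p = 1 <-> 0 = 0
This gives 0 ≠ 1.

No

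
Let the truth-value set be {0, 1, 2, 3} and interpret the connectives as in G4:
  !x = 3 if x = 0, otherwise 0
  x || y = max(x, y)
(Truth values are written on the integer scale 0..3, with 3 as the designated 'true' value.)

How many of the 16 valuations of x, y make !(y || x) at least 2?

1

x = 0, y = 0 ↦ 3  ≥
x = 0, y = 1 ↦ 0  <
x = 0, y = 2 ↦ 0  <
x = 0, y = 3 ↦ 0  <
x = 1, y = 0 ↦ 0  <
x = 1, y = 1 ↦ 0  <
x = 1, y = 2 ↦ 0  <
x = 1, y = 3 ↦ 0  <
x = 2, y = 0 ↦ 0  <
x = 2, y = 1 ↦ 0  <
x = 2, y = 2 ↦ 0  <
x = 2, y = 3 ↦ 0  <
x = 3, y = 0 ↦ 0  <
x = 3, y = 1 ↦ 0  <
x = 3, y = 2 ↦ 0  <
x = 3, y = 3 ↦ 0  <
So 1 of the 16 assignments meets the threshold.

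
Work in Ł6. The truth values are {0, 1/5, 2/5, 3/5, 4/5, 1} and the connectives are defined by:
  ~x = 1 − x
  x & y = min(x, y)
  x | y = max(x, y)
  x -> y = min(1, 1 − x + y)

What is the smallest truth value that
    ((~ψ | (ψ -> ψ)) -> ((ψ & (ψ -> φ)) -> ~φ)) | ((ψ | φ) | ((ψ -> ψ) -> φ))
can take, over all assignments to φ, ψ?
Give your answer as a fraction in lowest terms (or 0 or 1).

4/5

Take φ = 3/5, ψ = 3/5:
~ψ = ~3/5 = 2/5
ψ -> ψ = 3/5 -> 3/5 = 1
~ψ | (ψ -> ψ) = 2/5 | 1 = 1
ψ -> φ = 3/5 -> 3/5 = 1
ψ & (ψ -> φ) = 3/5 & 1 = 3/5
~φ = ~3/5 = 2/5
(ψ & (ψ -> φ)) -> ~φ = 3/5 -> 2/5 = 4/5
(~ψ | (ψ -> ψ)) -> ((ψ & (ψ -> φ)) -> ~φ) = 1 -> 4/5 = 4/5
ψ | φ = 3/5 | 3/5 = 3/5
ψ -> ψ = 3/5 -> 3/5 = 1
(ψ -> ψ) -> φ = 1 -> 3/5 = 3/5
(ψ | φ) | ((ψ -> ψ) -> φ) = 3/5 | 3/5 = 3/5
((~ψ | (ψ -> ψ)) -> ((ψ & (ψ -> φ)) -> ~φ)) | ((ψ | φ) | ((ψ -> ψ) -> φ)) = 4/5 | 3/5 = 4/5
No assignment yields a value below 4/5, so this is the minimum.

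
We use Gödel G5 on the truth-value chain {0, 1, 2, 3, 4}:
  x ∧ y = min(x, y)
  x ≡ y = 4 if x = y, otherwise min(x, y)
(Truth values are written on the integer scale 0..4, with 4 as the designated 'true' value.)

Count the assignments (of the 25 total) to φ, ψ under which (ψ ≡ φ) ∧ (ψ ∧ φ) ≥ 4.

value 4: 1 assignment (counts)
value 3: 3 assignments
value 2: 5 assignments
value 1: 7 assignments
value 0: 9 assignments
So 1 of the 25 assignments meets the threshold.

1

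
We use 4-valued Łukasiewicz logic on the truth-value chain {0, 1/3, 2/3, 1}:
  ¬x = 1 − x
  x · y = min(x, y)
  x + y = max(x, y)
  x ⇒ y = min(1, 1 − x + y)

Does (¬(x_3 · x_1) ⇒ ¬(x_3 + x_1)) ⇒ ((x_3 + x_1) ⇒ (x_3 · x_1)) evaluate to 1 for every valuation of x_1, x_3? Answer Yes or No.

x_1 = 0, x_3 = 0 ↦ 1
x_1 = 0, x_3 = 1/3 ↦ 1
x_1 = 0, x_3 = 2/3 ↦ 1
x_1 = 0, x_3 = 1 ↦ 1
x_1 = 1/3, x_3 = 0 ↦ 1
x_1 = 1/3, x_3 = 1/3 ↦ 1
x_1 = 1/3, x_3 = 2/3 ↦ 1
x_1 = 1/3, x_3 = 1 ↦ 1
x_1 = 2/3, x_3 = 0 ↦ 1
x_1 = 2/3, x_3 = 1/3 ↦ 1
x_1 = 2/3, x_3 = 2/3 ↦ 1
x_1 = 2/3, x_3 = 1 ↦ 1
x_1 = 1, x_3 = 0 ↦ 1
x_1 = 1, x_3 = 1/3 ↦ 1
x_1 = 1, x_3 = 2/3 ↦ 1
x_1 = 1, x_3 = 1 ↦ 1
Every assignment gives a value ≥ 1.

Yes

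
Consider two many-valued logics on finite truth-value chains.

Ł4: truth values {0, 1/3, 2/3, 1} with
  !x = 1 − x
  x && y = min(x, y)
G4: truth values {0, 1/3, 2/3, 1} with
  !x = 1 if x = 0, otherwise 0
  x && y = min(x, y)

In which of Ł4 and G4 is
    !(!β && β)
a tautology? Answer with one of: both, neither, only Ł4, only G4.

In Ł4: at β = 1/3 the value is 2/3 — not a tautology.
In G4: every assignment gives 1 — tautology.

only G4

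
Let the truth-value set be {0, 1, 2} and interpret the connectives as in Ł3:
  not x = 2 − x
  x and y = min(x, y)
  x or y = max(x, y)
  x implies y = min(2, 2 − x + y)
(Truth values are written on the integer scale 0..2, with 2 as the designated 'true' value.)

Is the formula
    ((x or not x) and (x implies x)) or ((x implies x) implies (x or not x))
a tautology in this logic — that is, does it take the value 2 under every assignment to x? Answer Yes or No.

No

Counterexample: take x = 1.
not x = not 1 = 1
x or not x = 1 or 1 = 1
x implies x = 1 implies 1 = 2
(x or not x) and (x implies x) = 1 and 2 = 1
x implies x = 1 implies 1 = 2
not x = not 1 = 1
x or not x = 1 or 1 = 1
(x implies x) implies (x or not x) = 2 implies 1 = 1
((x or not x) and (x implies x)) or ((x implies x) implies (x or not x)) = 1 or 1 = 1
This gives 1 ≠ 2.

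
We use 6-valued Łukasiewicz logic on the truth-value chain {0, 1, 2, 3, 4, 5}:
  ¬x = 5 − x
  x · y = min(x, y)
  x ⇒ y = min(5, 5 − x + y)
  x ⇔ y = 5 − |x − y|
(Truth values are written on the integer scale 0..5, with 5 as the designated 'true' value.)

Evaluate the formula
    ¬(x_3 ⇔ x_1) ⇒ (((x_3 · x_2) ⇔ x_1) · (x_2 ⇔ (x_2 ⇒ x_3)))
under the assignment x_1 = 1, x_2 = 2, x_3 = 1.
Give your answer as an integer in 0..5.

x_3 ⇔ x_1 = 1 ⇔ 1 = 5
¬(x_3 ⇔ x_1) = ¬5 = 0
x_3 · x_2 = 1 · 2 = 1
(x_3 · x_2) ⇔ x_1 = 1 ⇔ 1 = 5
x_2 ⇒ x_3 = 2 ⇒ 1 = 4
x_2 ⇔ (x_2 ⇒ x_3) = 2 ⇔ 4 = 3
((x_3 · x_2) ⇔ x_1) · (x_2 ⇔ (x_2 ⇒ x_3)) = 5 · 3 = 3
¬(x_3 ⇔ x_1) ⇒ (((x_3 · x_2) ⇔ x_1) · (x_2 ⇔ (x_2 ⇒ x_3))) = 0 ⇒ 3 = 5

5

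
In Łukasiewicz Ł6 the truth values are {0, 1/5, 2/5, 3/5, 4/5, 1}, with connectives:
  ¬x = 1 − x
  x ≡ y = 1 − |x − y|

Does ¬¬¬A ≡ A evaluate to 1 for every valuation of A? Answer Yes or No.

Counterexample: take A = 0.
¬A = ¬0 = 1
¬¬A = ¬1 = 0
¬¬¬A = ¬0 = 1
¬¬¬A ≡ A = 1 ≡ 0 = 0
This gives 0 ≠ 1.

No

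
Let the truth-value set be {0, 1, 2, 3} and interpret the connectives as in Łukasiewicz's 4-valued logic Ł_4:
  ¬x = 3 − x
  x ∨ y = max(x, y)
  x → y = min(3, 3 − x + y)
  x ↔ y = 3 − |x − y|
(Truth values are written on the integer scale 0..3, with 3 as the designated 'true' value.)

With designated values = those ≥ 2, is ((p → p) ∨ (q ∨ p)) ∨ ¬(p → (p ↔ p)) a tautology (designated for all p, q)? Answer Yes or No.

p = 0, q = 0 ↦ 3
p = 0, q = 1 ↦ 3
p = 0, q = 2 ↦ 3
p = 0, q = 3 ↦ 3
p = 1, q = 0 ↦ 3
p = 1, q = 1 ↦ 3
p = 1, q = 2 ↦ 3
p = 1, q = 3 ↦ 3
p = 2, q = 0 ↦ 3
p = 2, q = 1 ↦ 3
p = 2, q = 2 ↦ 3
p = 2, q = 3 ↦ 3
p = 3, q = 0 ↦ 3
p = 3, q = 1 ↦ 3
p = 3, q = 2 ↦ 3
p = 3, q = 3 ↦ 3
Every assignment gives a value ≥ 2.

Yes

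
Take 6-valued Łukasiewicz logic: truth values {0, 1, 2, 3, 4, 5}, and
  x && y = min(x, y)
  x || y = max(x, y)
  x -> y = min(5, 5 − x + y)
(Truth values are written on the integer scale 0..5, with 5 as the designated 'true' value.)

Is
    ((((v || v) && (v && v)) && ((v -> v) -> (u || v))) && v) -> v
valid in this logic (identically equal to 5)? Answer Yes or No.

At u = 2, v = 5, for instance:
v || v = 5 || 5 = 5
v && v = 5 && 5 = 5
(v || v) && (v && v) = 5 && 5 = 5
v -> v = 5 -> 5 = 5
u || v = 2 || 5 = 5
(v -> v) -> (u || v) = 5 -> 5 = 5
((v || v) && (v && v)) && ((v -> v) -> (u || v)) = 5 && 5 = 5
(((v || v) && (v && v)) && ((v -> v) -> (u || v))) && v = 5 && 5 = 5
((((v || v) && (v && v)) && ((v -> v) -> (u || v))) && v) -> v = 5 -> 5 = 5
and checking the remaining 35 assignments likewise gives ≥ 5 in every case.

Yes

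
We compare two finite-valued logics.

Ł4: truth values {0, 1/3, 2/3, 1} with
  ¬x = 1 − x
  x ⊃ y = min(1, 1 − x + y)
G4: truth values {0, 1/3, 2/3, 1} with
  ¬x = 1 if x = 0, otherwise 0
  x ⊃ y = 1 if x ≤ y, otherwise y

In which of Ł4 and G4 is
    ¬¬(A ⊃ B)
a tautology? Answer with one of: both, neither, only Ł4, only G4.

In Ł4: at A = 1/3, B = 0 the value is 2/3 — not a tautology.
In G4: at A = 1/3, B = 0 the value is 0 — not a tautology.

neither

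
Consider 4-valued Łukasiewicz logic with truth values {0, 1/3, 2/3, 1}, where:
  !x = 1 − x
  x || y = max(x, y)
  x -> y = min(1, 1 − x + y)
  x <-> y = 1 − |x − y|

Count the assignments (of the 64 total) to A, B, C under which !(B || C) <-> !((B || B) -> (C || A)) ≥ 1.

value 1: 22 assignments (counts)
value 2/3: 23 assignments
value 1/3: 14 assignments
value 0: 5 assignments
So 22 of the 64 assignments meet the threshold.

22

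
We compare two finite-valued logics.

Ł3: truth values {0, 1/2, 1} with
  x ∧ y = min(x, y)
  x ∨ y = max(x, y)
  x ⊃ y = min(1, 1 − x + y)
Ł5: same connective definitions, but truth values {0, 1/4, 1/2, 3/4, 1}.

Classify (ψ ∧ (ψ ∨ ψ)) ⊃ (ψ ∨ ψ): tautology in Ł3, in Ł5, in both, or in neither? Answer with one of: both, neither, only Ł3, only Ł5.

In Ł3: every assignment gives 1 — tautology.
In Ł5: every assignment gives 1 — tautology.

both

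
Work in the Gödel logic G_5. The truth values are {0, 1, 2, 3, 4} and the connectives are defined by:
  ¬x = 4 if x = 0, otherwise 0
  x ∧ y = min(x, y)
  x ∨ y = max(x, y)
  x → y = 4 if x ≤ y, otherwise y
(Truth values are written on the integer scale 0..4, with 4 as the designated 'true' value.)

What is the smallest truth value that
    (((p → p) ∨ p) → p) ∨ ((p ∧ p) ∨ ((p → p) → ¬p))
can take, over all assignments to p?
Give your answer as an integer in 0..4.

Take p = 1:
p → p = 1 → 1 = 4
(p → p) ∨ p = 4 ∨ 1 = 4
((p → p) ∨ p) → p = 4 → 1 = 1
p ∧ p = 1 ∧ 1 = 1
p → p = 1 → 1 = 4
¬p = ¬1 = 0
(p → p) → ¬p = 4 → 0 = 0
(p ∧ p) ∨ ((p → p) → ¬p) = 1 ∨ 0 = 1
(((p → p) ∨ p) → p) ∨ ((p ∧ p) ∨ ((p → p) → ¬p)) = 1 ∨ 1 = 1
No assignment yields a value below 1, so this is the minimum.

1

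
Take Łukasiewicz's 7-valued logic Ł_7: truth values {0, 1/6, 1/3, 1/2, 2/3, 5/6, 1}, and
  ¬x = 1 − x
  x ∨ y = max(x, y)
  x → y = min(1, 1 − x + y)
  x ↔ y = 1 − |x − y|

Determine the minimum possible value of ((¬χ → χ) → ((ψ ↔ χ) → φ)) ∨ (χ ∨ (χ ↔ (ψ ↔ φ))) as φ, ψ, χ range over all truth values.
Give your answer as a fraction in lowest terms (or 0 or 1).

1/2

Take φ = 0, ψ = 0, χ = 1/2:
¬χ = ¬1/2 = 1/2
¬χ → χ = 1/2 → 1/2 = 1
ψ ↔ χ = 0 ↔ 1/2 = 1/2
(ψ ↔ χ) → φ = 1/2 → 0 = 1/2
(¬χ → χ) → ((ψ ↔ χ) → φ) = 1 → 1/2 = 1/2
ψ ↔ φ = 0 ↔ 0 = 1
χ ↔ (ψ ↔ φ) = 1/2 ↔ 1 = 1/2
χ ∨ (χ ↔ (ψ ↔ φ)) = 1/2 ∨ 1/2 = 1/2
((¬χ → χ) → ((ψ ↔ χ) → φ)) ∨ (χ ∨ (χ ↔ (ψ ↔ φ))) = 1/2 ∨ 1/2 = 1/2
No assignment yields a value below 1/2, so this is the minimum.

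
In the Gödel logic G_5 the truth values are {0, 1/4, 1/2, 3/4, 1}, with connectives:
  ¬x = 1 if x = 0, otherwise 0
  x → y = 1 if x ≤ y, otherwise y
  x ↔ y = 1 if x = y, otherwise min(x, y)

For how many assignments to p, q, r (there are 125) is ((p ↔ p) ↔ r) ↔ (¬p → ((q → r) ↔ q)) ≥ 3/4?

value 1: 35 assignments (counts)
value 3/4: 21 assignments (counts)
value 1/2: 22 assignments
value 1/4: 23 assignments
value 0: 24 assignments
So 56 of the 125 assignments meet the threshold.

56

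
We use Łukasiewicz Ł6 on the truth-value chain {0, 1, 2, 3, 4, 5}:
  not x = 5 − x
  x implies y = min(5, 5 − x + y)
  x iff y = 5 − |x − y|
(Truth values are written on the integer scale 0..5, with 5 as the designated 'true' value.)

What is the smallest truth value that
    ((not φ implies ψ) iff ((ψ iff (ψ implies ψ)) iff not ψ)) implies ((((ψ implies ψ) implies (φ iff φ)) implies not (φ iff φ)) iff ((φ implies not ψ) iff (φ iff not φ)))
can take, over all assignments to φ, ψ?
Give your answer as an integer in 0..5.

1

Take φ = 2, ψ = 2:
not φ = not 2 = 3
not φ implies ψ = 3 implies 2 = 4
ψ implies ψ = 2 implies 2 = 5
ψ iff (ψ implies ψ) = 2 iff 5 = 2
not ψ = not 2 = 3
(ψ iff (ψ implies ψ)) iff not ψ = 2 iff 3 = 4
(not φ implies ψ) iff ((ψ iff (ψ implies ψ)) iff not ψ) = 4 iff 4 = 5
ψ implies ψ = 2 implies 2 = 5
φ iff φ = 2 iff 2 = 5
(ψ implies ψ) implies (φ iff φ) = 5 implies 5 = 5
φ iff φ = 2 iff 2 = 5
not (φ iff φ) = not 5 = 0
((ψ implies ψ) implies (φ iff φ)) implies not (φ iff φ) = 5 implies 0 = 0
not ψ = not 2 = 3
φ implies not ψ = 2 implies 3 = 5
not φ = not 2 = 3
φ iff not φ = 2 iff 3 = 4
(φ implies not ψ) iff (φ iff not φ) = 5 iff 4 = 4
(((ψ implies ψ) implies (φ iff φ)) implies not (φ iff φ)) iff ((φ implies not ψ) iff (φ iff not φ)) = 0 iff 4 = 1
((not φ implies ψ) iff ((ψ iff (ψ implies ψ)) iff not ψ)) implies ((((ψ implies ψ) implies (φ iff φ)) implies not (φ iff φ)) iff ((φ implies not ψ) iff (φ iff not φ))) = 5 implies 1 = 1
No assignment yields a value below 1, so this is the minimum.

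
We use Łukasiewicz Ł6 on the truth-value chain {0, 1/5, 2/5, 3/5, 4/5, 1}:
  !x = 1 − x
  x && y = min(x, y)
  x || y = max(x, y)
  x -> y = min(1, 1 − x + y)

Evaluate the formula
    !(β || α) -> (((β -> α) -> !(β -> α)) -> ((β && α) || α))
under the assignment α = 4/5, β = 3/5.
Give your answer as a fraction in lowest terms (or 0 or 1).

β || α = 3/5 || 4/5 = 4/5
!(β || α) = !4/5 = 1/5
β -> α = 3/5 -> 4/5 = 1
β -> α = 3/5 -> 4/5 = 1
!(β -> α) = !1 = 0
(β -> α) -> !(β -> α) = 1 -> 0 = 0
β && α = 3/5 && 4/5 = 3/5
(β && α) || α = 3/5 || 4/5 = 4/5
((β -> α) -> !(β -> α)) -> ((β && α) || α) = 0 -> 4/5 = 1
!(β || α) -> (((β -> α) -> !(β -> α)) -> ((β && α) || α)) = 1/5 -> 1 = 1

1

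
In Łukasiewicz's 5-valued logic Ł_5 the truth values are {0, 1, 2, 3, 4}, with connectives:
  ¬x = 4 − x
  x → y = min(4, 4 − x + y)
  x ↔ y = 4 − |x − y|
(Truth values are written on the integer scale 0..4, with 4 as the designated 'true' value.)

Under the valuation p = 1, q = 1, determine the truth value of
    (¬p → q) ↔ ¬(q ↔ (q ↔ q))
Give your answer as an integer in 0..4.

¬p = ¬1 = 3
¬p → q = 3 → 1 = 2
q ↔ q = 1 ↔ 1 = 4
q ↔ (q ↔ q) = 1 ↔ 4 = 1
¬(q ↔ (q ↔ q)) = ¬1 = 3
(¬p → q) ↔ ¬(q ↔ (q ↔ q)) = 2 ↔ 3 = 3

3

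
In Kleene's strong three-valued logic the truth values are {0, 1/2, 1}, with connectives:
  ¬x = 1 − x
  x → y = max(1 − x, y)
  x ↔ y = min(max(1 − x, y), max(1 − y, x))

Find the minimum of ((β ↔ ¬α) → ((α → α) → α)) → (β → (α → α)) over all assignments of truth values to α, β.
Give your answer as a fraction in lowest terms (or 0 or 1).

Take α = 1/2, β = 1/2:
¬α = ¬1/2 = 1/2
β ↔ ¬α = 1/2 ↔ 1/2 = 1/2
α → α = 1/2 → 1/2 = 1/2
(α → α) → α = 1/2 → 1/2 = 1/2
(β ↔ ¬α) → ((α → α) → α) = 1/2 → 1/2 = 1/2
α → α = 1/2 → 1/2 = 1/2
β → (α → α) = 1/2 → 1/2 = 1/2
((β ↔ ¬α) → ((α → α) → α)) → (β → (α → α)) = 1/2 → 1/2 = 1/2
No assignment yields a value below 1/2, so this is the minimum.

1/2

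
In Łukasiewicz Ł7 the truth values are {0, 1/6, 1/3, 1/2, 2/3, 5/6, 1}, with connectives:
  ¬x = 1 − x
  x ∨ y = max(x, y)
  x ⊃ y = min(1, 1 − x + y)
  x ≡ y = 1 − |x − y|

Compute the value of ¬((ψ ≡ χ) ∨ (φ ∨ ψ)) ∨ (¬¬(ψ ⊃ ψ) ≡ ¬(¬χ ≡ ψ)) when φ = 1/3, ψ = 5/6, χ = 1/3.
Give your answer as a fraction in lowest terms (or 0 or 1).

ψ ≡ χ = 5/6 ≡ 1/3 = 1/2
φ ∨ ψ = 1/3 ∨ 5/6 = 5/6
(ψ ≡ χ) ∨ (φ ∨ ψ) = 1/2 ∨ 5/6 = 5/6
¬((ψ ≡ χ) ∨ (φ ∨ ψ)) = ¬5/6 = 1/6
ψ ⊃ ψ = 5/6 ⊃ 5/6 = 1
¬(ψ ⊃ ψ) = ¬1 = 0
¬¬(ψ ⊃ ψ) = ¬0 = 1
¬χ = ¬1/3 = 2/3
¬χ ≡ ψ = 2/3 ≡ 5/6 = 5/6
¬(¬χ ≡ ψ) = ¬5/6 = 1/6
¬¬(ψ ⊃ ψ) ≡ ¬(¬χ ≡ ψ) = 1 ≡ 1/6 = 1/6
¬((ψ ≡ χ) ∨ (φ ∨ ψ)) ∨ (¬¬(ψ ⊃ ψ) ≡ ¬(¬χ ≡ ψ)) = 1/6 ∨ 1/6 = 1/6

1/6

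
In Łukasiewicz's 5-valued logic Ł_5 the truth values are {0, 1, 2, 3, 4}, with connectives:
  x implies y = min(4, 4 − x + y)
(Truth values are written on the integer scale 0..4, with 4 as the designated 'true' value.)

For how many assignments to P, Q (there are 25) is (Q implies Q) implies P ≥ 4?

5

value 4: 5 assignments (counts)
value 3: 5 assignments
value 2: 5 assignments
value 1: 5 assignments
value 0: 5 assignments
So 5 of the 25 assignments meet the threshold.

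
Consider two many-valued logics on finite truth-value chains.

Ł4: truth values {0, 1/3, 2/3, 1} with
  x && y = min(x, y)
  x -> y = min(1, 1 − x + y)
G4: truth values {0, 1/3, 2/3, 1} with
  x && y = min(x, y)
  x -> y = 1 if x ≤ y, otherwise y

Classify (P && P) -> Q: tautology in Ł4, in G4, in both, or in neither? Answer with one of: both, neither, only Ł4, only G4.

neither

In Ł4: at P = 1/3, Q = 0 the value is 2/3 — not a tautology.
In G4: at P = 1/3, Q = 0 the value is 0 — not a tautology.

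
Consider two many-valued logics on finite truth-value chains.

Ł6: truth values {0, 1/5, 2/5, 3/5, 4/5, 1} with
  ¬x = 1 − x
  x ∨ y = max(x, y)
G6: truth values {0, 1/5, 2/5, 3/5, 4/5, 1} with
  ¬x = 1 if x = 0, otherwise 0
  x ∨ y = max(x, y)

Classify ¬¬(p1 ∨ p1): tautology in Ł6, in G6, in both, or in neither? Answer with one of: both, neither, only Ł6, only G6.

In Ł6: at p1 = 0 the value is 0 — not a tautology.
In G6: at p1 = 0 the value is 0 — not a tautology.

neither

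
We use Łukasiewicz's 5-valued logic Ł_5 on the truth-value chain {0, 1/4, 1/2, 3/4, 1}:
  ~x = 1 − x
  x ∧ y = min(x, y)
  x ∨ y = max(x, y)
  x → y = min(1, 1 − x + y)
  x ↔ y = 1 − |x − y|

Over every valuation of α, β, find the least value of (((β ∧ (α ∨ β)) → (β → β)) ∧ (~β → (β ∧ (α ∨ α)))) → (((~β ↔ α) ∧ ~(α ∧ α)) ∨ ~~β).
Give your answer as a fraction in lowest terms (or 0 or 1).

1/2

Take α = 1/2, β = 1/2:
α ∨ β = 1/2 ∨ 1/2 = 1/2
β ∧ (α ∨ β) = 1/2 ∧ 1/2 = 1/2
β → β = 1/2 → 1/2 = 1
(β ∧ (α ∨ β)) → (β → β) = 1/2 → 1 = 1
~β = ~1/2 = 1/2
α ∨ α = 1/2 ∨ 1/2 = 1/2
β ∧ (α ∨ α) = 1/2 ∧ 1/2 = 1/2
~β → (β ∧ (α ∨ α)) = 1/2 → 1/2 = 1
((β ∧ (α ∨ β)) → (β → β)) ∧ (~β → (β ∧ (α ∨ α))) = 1 ∧ 1 = 1
~β = ~1/2 = 1/2
~β ↔ α = 1/2 ↔ 1/2 = 1
α ∧ α = 1/2 ∧ 1/2 = 1/2
~(α ∧ α) = ~1/2 = 1/2
(~β ↔ α) ∧ ~(α ∧ α) = 1 ∧ 1/2 = 1/2
~β = ~1/2 = 1/2
~~β = ~1/2 = 1/2
((~β ↔ α) ∧ ~(α ∧ α)) ∨ ~~β = 1/2 ∨ 1/2 = 1/2
(((β ∧ (α ∨ β)) → (β → β)) ∧ (~β → (β ∧ (α ∨ α)))) → (((~β ↔ α) ∧ ~(α ∧ α)) ∨ ~~β) = 1 → 1/2 = 1/2
No assignment yields a value below 1/2, so this is the minimum.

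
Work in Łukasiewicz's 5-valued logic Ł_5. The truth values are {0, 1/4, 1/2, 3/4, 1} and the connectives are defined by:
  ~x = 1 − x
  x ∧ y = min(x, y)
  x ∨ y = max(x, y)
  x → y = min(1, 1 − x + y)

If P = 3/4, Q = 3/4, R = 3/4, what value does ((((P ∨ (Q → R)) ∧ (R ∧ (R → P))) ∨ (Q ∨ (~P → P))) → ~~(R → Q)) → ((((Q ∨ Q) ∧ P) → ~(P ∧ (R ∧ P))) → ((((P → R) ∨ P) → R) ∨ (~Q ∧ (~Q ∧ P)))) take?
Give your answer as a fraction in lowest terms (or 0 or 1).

Q → R = 3/4 → 3/4 = 1
P ∨ (Q → R) = 3/4 ∨ 1 = 1
R → P = 3/4 → 3/4 = 1
R ∧ (R → P) = 3/4 ∧ 1 = 3/4
(P ∨ (Q → R)) ∧ (R ∧ (R → P)) = 1 ∧ 3/4 = 3/4
~P = ~3/4 = 1/4
~P → P = 1/4 → 3/4 = 1
Q ∨ (~P → P) = 3/4 ∨ 1 = 1
((P ∨ (Q → R)) ∧ (R ∧ (R → P))) ∨ (Q ∨ (~P → P)) = 3/4 ∨ 1 = 1
R → Q = 3/4 → 3/4 = 1
~(R → Q) = ~1 = 0
~~(R → Q) = ~0 = 1
(((P ∨ (Q → R)) ∧ (R ∧ (R → P))) ∨ (Q ∨ (~P → P))) → ~~(R → Q) = 1 → 1 = 1
Q ∨ Q = 3/4 ∨ 3/4 = 3/4
(Q ∨ Q) ∧ P = 3/4 ∧ 3/4 = 3/4
R ∧ P = 3/4 ∧ 3/4 = 3/4
P ∧ (R ∧ P) = 3/4 ∧ 3/4 = 3/4
~(P ∧ (R ∧ P)) = ~3/4 = 1/4
((Q ∨ Q) ∧ P) → ~(P ∧ (R ∧ P)) = 3/4 → 1/4 = 1/2
P → R = 3/4 → 3/4 = 1
(P → R) ∨ P = 1 ∨ 3/4 = 1
((P → R) ∨ P) → R = 1 → 3/4 = 3/4
~Q = ~3/4 = 1/4
~Q = ~3/4 = 1/4
~Q ∧ P = 1/4 ∧ 3/4 = 1/4
~Q ∧ (~Q ∧ P) = 1/4 ∧ 1/4 = 1/4
(((P → R) ∨ P) → R) ∨ (~Q ∧ (~Q ∧ P)) = 3/4 ∨ 1/4 = 3/4
(((Q ∨ Q) ∧ P) → ~(P ∧ (R ∧ P))) → ((((P → R) ∨ P) → R) ∨ (~Q ∧ (~Q ∧ P))) = 1/2 → 3/4 = 1
((((P ∨ (Q → R)) ∧ (R ∧ (R → P))) ∨ (Q ∨ (~P → P))) → ~~(R → Q)) → ((((Q ∨ Q) ∧ P) → ~(P ∧ (R ∧ P))) → ((((P → R) ∨ P) → R) ∨ (~Q ∧ (~Q ∧ P)))) = 1 → 1 = 1

1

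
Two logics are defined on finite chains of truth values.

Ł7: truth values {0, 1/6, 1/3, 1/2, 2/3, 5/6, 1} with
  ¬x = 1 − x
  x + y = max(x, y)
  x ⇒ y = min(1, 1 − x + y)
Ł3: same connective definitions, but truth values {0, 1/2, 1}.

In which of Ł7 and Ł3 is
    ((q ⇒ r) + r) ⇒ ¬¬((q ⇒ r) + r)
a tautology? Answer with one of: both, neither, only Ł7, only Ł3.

In Ł7: every assignment gives 1 — tautology.
In Ł3: every assignment gives 1 — tautology.

both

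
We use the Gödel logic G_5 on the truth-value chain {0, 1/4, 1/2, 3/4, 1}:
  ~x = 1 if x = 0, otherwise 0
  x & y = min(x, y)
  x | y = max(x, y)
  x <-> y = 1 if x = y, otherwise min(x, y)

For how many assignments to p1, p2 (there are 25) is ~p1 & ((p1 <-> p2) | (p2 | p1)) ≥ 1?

2

value 1: 2 assignments (counts)
value 3/4: 1 assignment
value 1/2: 1 assignment
value 1/4: 1 assignment
value 0: 20 assignments
So 2 of the 25 assignments meet the threshold.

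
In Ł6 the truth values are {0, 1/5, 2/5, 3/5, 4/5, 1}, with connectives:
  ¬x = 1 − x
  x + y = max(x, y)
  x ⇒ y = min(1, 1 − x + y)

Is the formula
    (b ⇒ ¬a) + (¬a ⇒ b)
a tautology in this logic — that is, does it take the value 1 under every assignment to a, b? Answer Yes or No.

At a = 4/5, b = 1, for instance:
¬a = ¬4/5 = 1/5
b ⇒ ¬a = 1 ⇒ 1/5 = 1/5
¬a ⇒ b = 1/5 ⇒ 1 = 1
(b ⇒ ¬a) + (¬a ⇒ b) = 1/5 + 1 = 1
and checking the remaining 35 assignments likewise gives ≥ 1 in every case.

Yes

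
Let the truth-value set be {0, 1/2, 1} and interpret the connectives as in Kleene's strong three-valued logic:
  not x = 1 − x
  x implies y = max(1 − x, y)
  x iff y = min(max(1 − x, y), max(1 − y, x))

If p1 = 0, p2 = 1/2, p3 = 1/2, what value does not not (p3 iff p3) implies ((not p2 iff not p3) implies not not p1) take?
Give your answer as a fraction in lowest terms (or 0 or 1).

1/2

p3 iff p3 = 1/2 iff 1/2 = 1/2
not (p3 iff p3) = not 1/2 = 1/2
not not (p3 iff p3) = not 1/2 = 1/2
not p2 = not 1/2 = 1/2
not p3 = not 1/2 = 1/2
not p2 iff not p3 = 1/2 iff 1/2 = 1/2
not p1 = not 0 = 1
not not p1 = not 1 = 0
(not p2 iff not p3) implies not not p1 = 1/2 implies 0 = 1/2
not not (p3 iff p3) implies ((not p2 iff not p3) implies not not p1) = 1/2 implies 1/2 = 1/2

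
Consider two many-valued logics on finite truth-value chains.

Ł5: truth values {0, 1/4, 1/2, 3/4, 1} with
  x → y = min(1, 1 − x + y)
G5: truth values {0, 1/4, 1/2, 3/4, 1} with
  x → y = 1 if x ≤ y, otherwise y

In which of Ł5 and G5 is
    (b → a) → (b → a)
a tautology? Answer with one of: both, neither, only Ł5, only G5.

both

In Ł5: every assignment gives 1 — tautology.
In G5: every assignment gives 1 — tautology.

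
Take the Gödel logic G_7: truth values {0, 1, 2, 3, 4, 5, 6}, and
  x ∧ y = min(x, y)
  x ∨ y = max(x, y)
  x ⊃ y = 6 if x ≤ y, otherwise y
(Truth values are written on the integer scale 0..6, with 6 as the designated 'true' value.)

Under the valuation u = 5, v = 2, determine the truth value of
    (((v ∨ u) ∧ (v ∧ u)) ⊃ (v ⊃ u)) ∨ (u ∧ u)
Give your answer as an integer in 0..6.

6

v ∨ u = 2 ∨ 5 = 5
v ∧ u = 2 ∧ 5 = 2
(v ∨ u) ∧ (v ∧ u) = 5 ∧ 2 = 2
v ⊃ u = 2 ⊃ 5 = 6
((v ∨ u) ∧ (v ∧ u)) ⊃ (v ⊃ u) = 2 ⊃ 6 = 6
u ∧ u = 5 ∧ 5 = 5
(((v ∨ u) ∧ (v ∧ u)) ⊃ (v ⊃ u)) ∨ (u ∧ u) = 6 ∨ 5 = 6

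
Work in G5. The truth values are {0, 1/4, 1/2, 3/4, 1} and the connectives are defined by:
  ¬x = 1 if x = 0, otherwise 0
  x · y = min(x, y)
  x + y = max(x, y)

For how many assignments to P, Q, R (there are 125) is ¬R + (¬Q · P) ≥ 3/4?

33

value 1: 29 assignments (counts)
value 3/4: 4 assignments (counts)
value 1/2: 4 assignments
value 1/4: 4 assignments
value 0: 84 assignments
So 33 of the 125 assignments meet the threshold.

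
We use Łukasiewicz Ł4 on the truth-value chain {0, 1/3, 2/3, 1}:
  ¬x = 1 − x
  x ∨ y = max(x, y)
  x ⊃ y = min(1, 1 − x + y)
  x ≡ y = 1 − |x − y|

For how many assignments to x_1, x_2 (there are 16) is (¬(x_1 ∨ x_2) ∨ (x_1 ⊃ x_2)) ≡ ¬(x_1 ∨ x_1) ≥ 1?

x_1 = 0, x_2 = 0 ↦ 1  ≥
x_1 = 0, x_2 = 1/3 ↦ 1  ≥
x_1 = 0, x_2 = 2/3 ↦ 1  ≥
x_1 = 0, x_2 = 1 ↦ 1  ≥
x_1 = 1/3, x_2 = 0 ↦ 1  ≥
x_1 = 1/3, x_2 = 1/3 ↦ 2/3  <
x_1 = 1/3, x_2 = 2/3 ↦ 2/3  <
x_1 = 1/3, x_2 = 1 ↦ 2/3  <
x_1 = 2/3, x_2 = 0 ↦ 1  ≥
x_1 = 2/3, x_2 = 1/3 ↦ 2/3  <
x_1 = 2/3, x_2 = 2/3 ↦ 1/3  <
x_1 = 2/3, x_2 = 1 ↦ 1/3  <
x_1 = 1, x_2 = 0 ↦ 1  ≥
x_1 = 1, x_2 = 1/3 ↦ 2/3  <
x_1 = 1, x_2 = 2/3 ↦ 1/3  <
x_1 = 1, x_2 = 1 ↦ 0  <
So 7 of the 16 assignments meet the threshold.

7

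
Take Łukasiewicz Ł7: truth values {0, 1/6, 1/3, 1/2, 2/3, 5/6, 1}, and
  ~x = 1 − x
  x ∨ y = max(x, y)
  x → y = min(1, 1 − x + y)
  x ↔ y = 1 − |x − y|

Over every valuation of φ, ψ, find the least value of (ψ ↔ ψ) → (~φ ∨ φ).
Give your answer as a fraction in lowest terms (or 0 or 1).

Take φ = 1/2, ψ = 0:
ψ ↔ ψ = 0 ↔ 0 = 1
~φ = ~1/2 = 1/2
~φ ∨ φ = 1/2 ∨ 1/2 = 1/2
(ψ ↔ ψ) → (~φ ∨ φ) = 1 → 1/2 = 1/2
No assignment yields a value below 1/2, so this is the minimum.

1/2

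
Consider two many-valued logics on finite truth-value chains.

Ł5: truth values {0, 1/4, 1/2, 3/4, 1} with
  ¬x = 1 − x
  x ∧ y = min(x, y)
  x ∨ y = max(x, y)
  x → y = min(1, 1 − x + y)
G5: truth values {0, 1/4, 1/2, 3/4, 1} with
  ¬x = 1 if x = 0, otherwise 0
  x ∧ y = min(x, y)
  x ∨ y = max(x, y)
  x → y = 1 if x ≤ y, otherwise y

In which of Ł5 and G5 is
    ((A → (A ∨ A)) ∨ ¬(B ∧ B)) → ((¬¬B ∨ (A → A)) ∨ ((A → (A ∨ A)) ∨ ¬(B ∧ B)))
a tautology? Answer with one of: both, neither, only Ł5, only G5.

In Ł5: every assignment gives 1 — tautology.
In G5: every assignment gives 1 — tautology.

both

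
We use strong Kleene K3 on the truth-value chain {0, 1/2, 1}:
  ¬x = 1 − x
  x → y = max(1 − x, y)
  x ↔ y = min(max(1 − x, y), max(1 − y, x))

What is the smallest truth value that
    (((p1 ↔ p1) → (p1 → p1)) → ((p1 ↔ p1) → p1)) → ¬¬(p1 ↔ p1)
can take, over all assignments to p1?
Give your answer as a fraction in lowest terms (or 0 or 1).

Take p1 = 1/2:
p1 ↔ p1 = 1/2 ↔ 1/2 = 1/2
p1 → p1 = 1/2 → 1/2 = 1/2
(p1 ↔ p1) → (p1 → p1) = 1/2 → 1/2 = 1/2
p1 ↔ p1 = 1/2 ↔ 1/2 = 1/2
(p1 ↔ p1) → p1 = 1/2 → 1/2 = 1/2
((p1 ↔ p1) → (p1 → p1)) → ((p1 ↔ p1) → p1) = 1/2 → 1/2 = 1/2
p1 ↔ p1 = 1/2 ↔ 1/2 = 1/2
¬(p1 ↔ p1) = ¬1/2 = 1/2
¬¬(p1 ↔ p1) = ¬1/2 = 1/2
(((p1 ↔ p1) → (p1 → p1)) → ((p1 ↔ p1) → p1)) → ¬¬(p1 ↔ p1) = 1/2 → 1/2 = 1/2
No assignment yields a value below 1/2, so this is the minimum.

1/2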